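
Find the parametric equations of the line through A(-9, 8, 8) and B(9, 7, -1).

Direction vector d = B - A = (9 + 9, 7 - 8, -1 - 8) = (18, -1, -9)
Parametric form r = A + t·d:
x = -9 + 18t, y = 8 - t, z = 8 - 9t

x = -9 + 18t, y = 8 - t, z = 8 - 9t


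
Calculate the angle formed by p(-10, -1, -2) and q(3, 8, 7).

p·q = (-10)·3 + (-1)·8 + (-2)·7 = -30 - 8 - 14 = -52
|p| = √((-10)² + (-1)² + (-2)²) = √105 ≈ 10.25
|q| = √(3² + 8² + 7²) = √122 ≈ 11.05
cos θ = (p·q)/(|p||q|) = -52/(10.25·11.05) ≈ -0.4594
θ = arccos(-0.4594) ≈ 117.4°

117.4°


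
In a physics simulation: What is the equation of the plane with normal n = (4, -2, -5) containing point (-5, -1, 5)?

The plane through P with normal n = (a, b, c) satisfies n·(r - P) = 0,
i.e. ax + by + cz = a·x₀ + b·y₀ + c·z₀.
d = 4·(-5) + (-2)·(-1) + (-5)·5
  = -20 + 2 - 25
  = -43
Equation: 4x - 2y - 5z = -43

4x - 2y - 5z = -43


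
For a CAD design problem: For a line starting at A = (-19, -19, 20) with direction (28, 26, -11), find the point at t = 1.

P(t) = A + t·d
  = (-19 + 28·1, -19 + 26·1, 20 + (-11)·1)
  = (-19 + 28, -19 + 26, 20 - 11)
  = (9, 7, 9)

(9, 7, 9)


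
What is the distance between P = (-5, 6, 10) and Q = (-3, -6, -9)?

d = √[(x₂-x₁)² + (y₂-y₁)² + (z₂-z₁)²]
  = √[2² + (-12)² + (-19)²]
  = √[4 + 144 + 361]
  = √509
  ≈ 22.56

22.56


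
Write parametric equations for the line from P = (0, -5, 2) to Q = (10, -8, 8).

Direction vector d = Q - P = (10 + 0, -8 + 5, 8 - 2) = (10, -3, 6)
Parametric form r = P + t·d:
x = 0 + 10t, y = -5 - 3t, z = 2 + 6t

x = 0 + 10t, y = -5 - 3t, z = 2 + 6t


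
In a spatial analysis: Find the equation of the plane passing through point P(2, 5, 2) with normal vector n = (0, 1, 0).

The plane through P with normal n = (a, b, c) satisfies n·(r - P) = 0,
i.e. ax + by + cz = a·x₀ + b·y₀ + c·z₀.
d = 0·2 + 1·5 + 0·2
  = 0 + 5 + 0
  = 5
Equation: y = 5

y = 5


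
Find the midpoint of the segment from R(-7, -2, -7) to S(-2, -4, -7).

M = ((x₁+x₂)/2, (y₁+y₂)/2, (z₁+z₂)/2)
  = ((-7 - 2)/2, (-2 - 4)/2, (-7 - 7)/2)
  = (-9/2, -6/2, -14/2)
  = (-4.5, -3, -7)

(-4.5, -3, -7)


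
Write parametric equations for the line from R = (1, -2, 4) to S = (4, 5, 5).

Direction vector d = S - R = (4 - 1, 5 + 2, 5 - 4) = (3, 7, 1)
Parametric form r = R + t·d:
x = 1 + 3t, y = -2 + 7t, z = 4 + t

x = 1 + 3t, y = -2 + 7t, z = 4 + t


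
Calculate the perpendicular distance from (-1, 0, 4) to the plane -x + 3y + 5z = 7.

distance = |a·x₀ + b·y₀ + c·z₀ - d| / √(a² + b² + c²)
  = |(-1)·(-1) + 3·0 + 5·4 - 7| / √((-1)² + 3² + 5²)
  = |1 + 0 + 20 - 7| / √(1 + 9 + 25)
  = |14| / √35
  = 14 / 5.916
  ≈ 2.366

2.366


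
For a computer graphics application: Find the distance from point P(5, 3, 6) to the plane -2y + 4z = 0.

distance = |a·x₀ + b·y₀ + c·z₀ - d| / √(a² + b² + c²)
  = |0·5 + (-2)·3 + 4·6 - 0| / √(0² + (-2)² + 4²)
  = |0 - 6 + 24 + 0| / √(0 + 4 + 16)
  = |18| / √20
  = 18 / 4.472
  ≈ 4.025

4.025


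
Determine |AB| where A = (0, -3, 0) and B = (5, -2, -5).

d = √[(x₂-x₁)² + (y₂-y₁)² + (z₂-z₁)²]
  = √[5² + 1² + (-5)²]
  = √[25 + 1 + 25]
  = √51
  ≈ 7.141

7.141


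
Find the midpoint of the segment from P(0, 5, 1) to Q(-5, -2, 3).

M = ((x₁+x₂)/2, (y₁+y₂)/2, (z₁+z₂)/2)
  = ((0 - 5)/2, (5 - 2)/2, (1 + 3)/2)
  = (-5/2, 3/2, 4/2)
  = (-2.5, 1.5, 2)

(-2.5, 1.5, 2)


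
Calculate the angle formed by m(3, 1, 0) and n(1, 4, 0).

m·n = 3·1 + 1·4 + 0·0 = 3 + 4 + 0 = 7
|m| = √(3² + 1² + 0²) = √10 ≈ 3.162
|n| = √(1² + 4² + 0²) = √17 ≈ 4.123
cos θ = (m·n)/(|m||n|) = 7/(3.162·4.123) ≈ 0.5369
θ = arccos(0.5369) ≈ 57.53°

57.53°


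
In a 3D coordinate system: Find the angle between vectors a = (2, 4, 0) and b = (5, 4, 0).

a·b = 2·5 + 4·4 + 0·0 = 10 + 16 + 0 = 26
|a| = √(2² + 4² + 0²) = √20 ≈ 4.472
|b| = √(5² + 4² + 0²) = √41 ≈ 6.403
cos θ = (a·b)/(|a||b|) = 26/(4.472·6.403) ≈ 0.908
θ = arccos(0.908) ≈ 24.78°

24.78°


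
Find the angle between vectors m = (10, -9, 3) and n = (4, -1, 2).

m·n = 10·4 + (-9)·(-1) + 3·2 = 40 + 9 + 6 = 55
|m| = √(10² + (-9)² + 3²) = √190 ≈ 13.78
|n| = √(4² + (-1)² + 2²) = √21 ≈ 4.583
cos θ = (m·n)/(|m||n|) = 55/(13.78·4.583) ≈ 0.8707
θ = arccos(0.8707) ≈ 29.46°

29.46°


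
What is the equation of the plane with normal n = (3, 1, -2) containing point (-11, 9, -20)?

The plane through P with normal n = (a, b, c) satisfies n·(r - P) = 0,
i.e. ax + by + cz = a·x₀ + b·y₀ + c·z₀.
d = 3·(-11) + 1·9 + (-2)·(-20)
  = -33 + 9 + 40
  = 16
Equation: 3x + y - 2z = 16

3x + y - 2z = 16


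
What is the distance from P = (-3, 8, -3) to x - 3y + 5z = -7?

distance = |a·x₀ + b·y₀ + c·z₀ - d| / √(a² + b² + c²)
  = |1·(-3) + (-3)·8 + 5·(-3) - (-7)| / √(1² + (-3)² + 5²)
  = |-3 - 24 - 15 + 7| / √(1 + 9 + 25)
  = |-35| / √35
  = 35 / 5.916
  ≈ 5.916

5.916


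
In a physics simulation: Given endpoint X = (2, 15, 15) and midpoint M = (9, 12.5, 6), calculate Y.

Y = 2M - X
  = (2·9 - 2, 2·12.5 - 15, 2·6 - 15)
  = (18 - 2, 25 - 15, 12 - 15)
  = (16, 10, -3)

(16, 10, -3)


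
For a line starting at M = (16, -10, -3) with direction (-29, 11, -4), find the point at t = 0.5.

P(t) = M + t·d
  = (16 + (-29)·0.5, -10 + 11·0.5, -3 + (-4)·0.5)
  = (16 - 14.5, -10 + 5.5, -3 - 2)
  = (1.5, -4.5, -5)

(1.5, -4.5, -5)


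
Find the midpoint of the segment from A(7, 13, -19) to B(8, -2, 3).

M = ((x₁+x₂)/2, (y₁+y₂)/2, (z₁+z₂)/2)
  = ((7 + 8)/2, (13 - 2)/2, (-19 + 3)/2)
  = (15/2, 11/2, -16/2)
  = (7.5, 5.5, -8)

(7.5, 5.5, -8)


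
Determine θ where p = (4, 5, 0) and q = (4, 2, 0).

p·q = 4·4 + 5·2 + 0·0 = 16 + 10 + 0 = 26
|p| = √(4² + 5² + 0²) = √41 ≈ 6.403
|q| = √(4² + 2² + 0²) = √20 ≈ 4.472
cos θ = (p·q)/(|p||q|) = 26/(6.403·4.472) ≈ 0.908
θ = arccos(0.908) ≈ 24.78°

24.78°


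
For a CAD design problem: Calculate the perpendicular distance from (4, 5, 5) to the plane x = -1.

distance = |a·x₀ + b·y₀ + c·z₀ - d| / √(a² + b² + c²)
  = |1·4 + 0·5 + 0·5 - (-1)| / √(1² + 0² + 0²)
  = |4 + 0 + 0 + 1| / √(1 + 0 + 0)
  = |5| / √1
  = 5 / 1
  ≈ 5

5


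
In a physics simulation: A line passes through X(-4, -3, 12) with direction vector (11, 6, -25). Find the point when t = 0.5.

P(t) = X + t·d
  = (-4 + 11·0.5, -3 + 6·0.5, 12 + (-25)·0.5)
  = (-4 + 5.5, -3 + 3, 12 - 12.5)
  = (1.5, 0, -0.5)

(1.5, 0, -0.5)


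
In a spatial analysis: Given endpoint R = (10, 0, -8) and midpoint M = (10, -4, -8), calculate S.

S = 2M - R
  = (2·10 - 10, 2·(-4) - 0, 2·(-8) - (-8))
  = (20 - 10, -8 + 0, -16 + 8)
  = (10, -8, -8)

(10, -8, -8)


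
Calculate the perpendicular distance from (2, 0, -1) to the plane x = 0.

distance = |a·x₀ + b·y₀ + c·z₀ - d| / √(a² + b² + c²)
  = |1·2 + 0·0 + 0·(-1) - 0| / √(1² + 0² + 0²)
  = |2 + 0 + 0 + 0| / √(1 + 0 + 0)
  = |2| / √1
  = 2 / 1
  ≈ 2

2


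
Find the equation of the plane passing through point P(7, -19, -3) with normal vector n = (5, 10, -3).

The plane through P with normal n = (a, b, c) satisfies n·(r - P) = 0,
i.e. ax + by + cz = a·x₀ + b·y₀ + c·z₀.
d = 5·7 + 10·(-19) + (-3)·(-3)
  = 35 - 190 + 9
  = -146
Equation: 5x + 10y - 3z = -146

5x + 10y - 3z = -146


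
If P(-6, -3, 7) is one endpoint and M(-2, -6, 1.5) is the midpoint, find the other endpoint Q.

Q = 2M - P
  = (2·(-2) - (-6), 2·(-6) - (-3), 2·1.5 - 7)
  = (-4 + 6, -12 + 3, 3 - 7)
  = (2, -9, -4)

(2, -9, -4)


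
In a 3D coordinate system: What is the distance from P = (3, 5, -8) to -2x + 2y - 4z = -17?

distance = |a·x₀ + b·y₀ + c·z₀ - d| / √(a² + b² + c²)
  = |(-2)·3 + 2·5 + (-4)·(-8) - (-17)| / √((-2)² + 2² + (-4)²)
  = |-6 + 10 + 32 + 17| / √(4 + 4 + 16)
  = |53| / √24
  = 53 / 4.899
  ≈ 10.82

10.82


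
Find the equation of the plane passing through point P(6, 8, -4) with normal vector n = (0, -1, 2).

The plane through P with normal n = (a, b, c) satisfies n·(r - P) = 0,
i.e. ax + by + cz = a·x₀ + b·y₀ + c·z₀.
d = 0·6 + (-1)·8 + 2·(-4)
  = 0 - 8 - 8
  = -16
Equation: -y + 2z = -16

-y + 2z = -16


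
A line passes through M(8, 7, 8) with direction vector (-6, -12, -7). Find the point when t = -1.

P(t) = M + t·d
  = (8 + (-6)·(-1), 7 + (-12)·(-1), 8 + (-7)·(-1))
  = (8 + 6, 7 + 12, 8 + 7)
  = (14, 19, 15)

(14, 19, 15)


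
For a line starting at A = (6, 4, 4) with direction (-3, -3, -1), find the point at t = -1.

P(t) = A + t·d
  = (6 + (-3)·(-1), 4 + (-3)·(-1), 4 + (-1)·(-1))
  = (6 + 3, 4 + 3, 4 + 1)
  = (9, 7, 5)

(9, 7, 5)


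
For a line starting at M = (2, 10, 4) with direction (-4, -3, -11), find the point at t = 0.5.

P(t) = M + t·d
  = (2 + (-4)·0.5, 10 + (-3)·0.5, 4 + (-11)·0.5)
  = (2 - 2, 10 - 1.5, 4 - 5.5)
  = (0, 8.5, -1.5)

(0, 8.5, -1.5)


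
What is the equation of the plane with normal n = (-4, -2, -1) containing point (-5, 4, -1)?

The plane through P with normal n = (a, b, c) satisfies n·(r - P) = 0,
i.e. ax + by + cz = a·x₀ + b·y₀ + c·z₀.
d = (-4)·(-5) + (-2)·4 + (-1)·(-1)
  = 20 - 8 + 1
  = 13
Equation: -4x - 2y - z = 13

-4x - 2y - z = 13


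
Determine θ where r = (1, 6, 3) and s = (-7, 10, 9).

r·s = 1·(-7) + 6·10 + 3·9 = -7 + 60 + 27 = 80
|r| = √(1² + 6² + 3²) = √46 ≈ 6.782
|s| = √((-7)² + 10² + 9²) = √230 ≈ 15.17
cos θ = (r·s)/(|r||s|) = 80/(6.782·15.17) ≈ 0.7778
θ = arccos(0.7778) ≈ 38.94°

38.94°


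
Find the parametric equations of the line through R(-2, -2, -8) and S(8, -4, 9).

Direction vector d = S - R = (8 + 2, -4 + 2, 9 + 8) = (10, -2, 17)
Parametric form r = R + t·d:
x = -2 + 10t, y = -2 - 2t, z = -8 + 17t

x = -2 + 10t, y = -2 - 2t, z = -8 + 17t


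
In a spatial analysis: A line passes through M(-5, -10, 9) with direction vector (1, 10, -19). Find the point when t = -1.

P(t) = M + t·d
  = (-5 + 1·(-1), -10 + 10·(-1), 9 + (-19)·(-1))
  = (-5 - 1, -10 - 10, 9 + 19)
  = (-6, -20, 28)

(-6, -20, 28)


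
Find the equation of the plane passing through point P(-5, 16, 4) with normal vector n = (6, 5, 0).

The plane through P with normal n = (a, b, c) satisfies n·(r - P) = 0,
i.e. ax + by + cz = a·x₀ + b·y₀ + c·z₀.
d = 6·(-5) + 5·16 + 0·4
  = -30 + 80 + 0
  = 50
Equation: 6x + 5y = 50

6x + 5y = 50


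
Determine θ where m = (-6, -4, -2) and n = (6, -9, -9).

m·n = (-6)·6 + (-4)·(-9) + (-2)·(-9) = -36 + 36 + 18 = 18
|m| = √((-6)² + (-4)² + (-2)²) = √56 ≈ 7.483
|n| = √(6² + (-9)² + (-9)²) = √198 ≈ 14.07
cos θ = (m·n)/(|m||n|) = 18/(7.483·14.07) ≈ 0.1709
θ = arccos(0.1709) ≈ 80.16°

80.16°


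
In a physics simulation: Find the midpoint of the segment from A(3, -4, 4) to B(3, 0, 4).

M = ((x₁+x₂)/2, (y₁+y₂)/2, (z₁+z₂)/2)
  = ((3 + 3)/2, (-4 + 0)/2, (4 + 4)/2)
  = (6/2, -4/2, 8/2)
  = (3, -2, 4)

(3, -2, 4)


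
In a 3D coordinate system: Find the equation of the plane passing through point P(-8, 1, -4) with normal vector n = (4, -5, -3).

The plane through P with normal n = (a, b, c) satisfies n·(r - P) = 0,
i.e. ax + by + cz = a·x₀ + b·y₀ + c·z₀.
d = 4·(-8) + (-5)·1 + (-3)·(-4)
  = -32 - 5 + 12
  = -25
Equation: 4x - 5y - 3z = -25

4x - 5y - 3z = -25


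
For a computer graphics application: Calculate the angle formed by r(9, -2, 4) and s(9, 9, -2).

r·s = 9·9 + (-2)·9 + 4·(-2) = 81 - 18 - 8 = 55
|r| = √(9² + (-2)² + 4²) = √101 ≈ 10.05
|s| = √(9² + 9² + (-2)²) = √166 ≈ 12.88
cos θ = (r·s)/(|r||s|) = 55/(10.05·12.88) ≈ 0.4248
θ = arccos(0.4248) ≈ 64.86°

64.86°


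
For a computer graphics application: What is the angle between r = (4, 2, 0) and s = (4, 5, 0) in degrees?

r·s = 4·4 + 2·5 + 0·0 = 16 + 10 + 0 = 26
|r| = √(4² + 2² + 0²) = √20 ≈ 4.472
|s| = √(4² + 5² + 0²) = √41 ≈ 6.403
cos θ = (r·s)/(|r||s|) = 26/(4.472·6.403) ≈ 0.908
θ = arccos(0.908) ≈ 24.78°

24.78°


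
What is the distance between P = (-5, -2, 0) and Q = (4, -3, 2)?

d = √[(x₂-x₁)² + (y₂-y₁)² + (z₂-z₁)²]
  = √[9² + (-1)² + 2²]
  = √[81 + 1 + 4]
  = √86
  ≈ 9.274

9.274


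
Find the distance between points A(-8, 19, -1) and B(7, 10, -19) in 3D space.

d = √[(x₂-x₁)² + (y₂-y₁)² + (z₂-z₁)²]
  = √[15² + (-9)² + (-18)²]
  = √[225 + 81 + 324]
  = √630
  ≈ 25.1

25.1


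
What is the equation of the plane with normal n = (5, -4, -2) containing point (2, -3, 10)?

The plane through P with normal n = (a, b, c) satisfies n·(r - P) = 0,
i.e. ax + by + cz = a·x₀ + b·y₀ + c·z₀.
d = 5·2 + (-4)·(-3) + (-2)·10
  = 10 + 12 - 20
  = 2
Equation: 5x - 4y - 2z = 2

5x - 4y - 2z = 2


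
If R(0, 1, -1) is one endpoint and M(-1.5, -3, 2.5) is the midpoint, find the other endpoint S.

S = 2M - R
  = (2·(-1.5) - 0, 2·(-3) - 1, 2·2.5 - (-1))
  = (-3 + 0, -6 - 1, 5 + 1)
  = (-3, -7, 6)

(-3, -7, 6)


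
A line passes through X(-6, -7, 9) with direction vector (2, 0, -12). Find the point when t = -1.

P(t) = X + t·d
  = (-6 + 2·(-1), -7 + 0·(-1), 9 + (-12)·(-1))
  = (-6 - 2, -7 + 0, 9 + 12)
  = (-8, -7, 21)

(-8, -7, 21)


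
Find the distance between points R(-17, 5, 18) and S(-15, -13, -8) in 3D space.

d = √[(x₂-x₁)² + (y₂-y₁)² + (z₂-z₁)²]
  = √[2² + (-18)² + (-26)²]
  = √[4 + 324 + 676]
  = √1004
  ≈ 31.69

31.69


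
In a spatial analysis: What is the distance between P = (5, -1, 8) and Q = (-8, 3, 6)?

d = √[(x₂-x₁)² + (y₂-y₁)² + (z₂-z₁)²]
  = √[(-13)² + 4² + (-2)²]
  = √[169 + 16 + 4]
  = √189
  ≈ 13.75

13.75


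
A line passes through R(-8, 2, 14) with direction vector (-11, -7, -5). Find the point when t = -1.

P(t) = R + t·d
  = (-8 + (-11)·(-1), 2 + (-7)·(-1), 14 + (-5)·(-1))
  = (-8 + 11, 2 + 7, 14 + 5)
  = (3, 9, 19)

(3, 9, 19)


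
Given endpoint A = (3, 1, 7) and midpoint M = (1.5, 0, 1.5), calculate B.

B = 2M - A
  = (2·1.5 - 3, 2·0 - 1, 2·1.5 - 7)
  = (3 - 3, 0 - 1, 3 - 7)
  = (0, -1, -4)

(0, -1, -4)


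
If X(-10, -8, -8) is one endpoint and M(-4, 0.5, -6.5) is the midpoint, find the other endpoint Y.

Y = 2M - X
  = (2·(-4) - (-10), 2·0.5 - (-8), 2·(-6.5) - (-8))
  = (-8 + 10, 1 + 8, -13 + 8)
  = (2, 9, -5)

(2, 9, -5)


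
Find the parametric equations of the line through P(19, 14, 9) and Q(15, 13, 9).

Direction vector d = Q - P = (15 - 19, 13 - 14, 9 - 9) = (-4, -1, 0)
Parametric form r = P + t·d:
x = 19 - 4t, y = 14 - t, z = 9

x = 19 - 4t, y = 14 - t, z = 9


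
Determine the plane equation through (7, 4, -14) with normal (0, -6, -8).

The plane through P with normal n = (a, b, c) satisfies n·(r - P) = 0,
i.e. ax + by + cz = a·x₀ + b·y₀ + c·z₀.
d = 0·7 + (-6)·4 + (-8)·(-14)
  = 0 - 24 + 112
  = 88
Equation: -6y - 8z = 88

-6y - 8z = 88


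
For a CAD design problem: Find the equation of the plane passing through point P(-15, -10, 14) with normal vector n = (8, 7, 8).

The plane through P with normal n = (a, b, c) satisfies n·(r - P) = 0,
i.e. ax + by + cz = a·x₀ + b·y₀ + c·z₀.
d = 8·(-15) + 7·(-10) + 8·14
  = -120 - 70 + 112
  = -78
Equation: 8x + 7y + 8z = -78

8x + 7y + 8z = -78


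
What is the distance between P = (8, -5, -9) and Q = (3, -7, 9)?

d = √[(x₂-x₁)² + (y₂-y₁)² + (z₂-z₁)²]
  = √[(-5)² + (-2)² + 18²]
  = √[25 + 4 + 324]
  = √353
  ≈ 18.79

18.79


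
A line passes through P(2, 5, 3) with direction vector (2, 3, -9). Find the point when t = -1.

P(t) = P + t·d
  = (2 + 2·(-1), 5 + 3·(-1), 3 + (-9)·(-1))
  = (2 - 2, 5 - 3, 3 + 9)
  = (0, 2, 12)

(0, 2, 12)


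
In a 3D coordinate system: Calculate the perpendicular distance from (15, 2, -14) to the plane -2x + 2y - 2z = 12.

distance = |a·x₀ + b·y₀ + c·z₀ - d| / √(a² + b² + c²)
  = |(-2)·15 + 2·2 + (-2)·(-14) - 12| / √((-2)² + 2² + (-2)²)
  = |-30 + 4 + 28 - 12| / √(4 + 4 + 4)
  = |-10| / √12
  = 10 / 3.464
  ≈ 2.887

2.887


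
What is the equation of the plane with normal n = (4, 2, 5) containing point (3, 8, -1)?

The plane through P with normal n = (a, b, c) satisfies n·(r - P) = 0,
i.e. ax + by + cz = a·x₀ + b·y₀ + c·z₀.
d = 4·3 + 2·8 + 5·(-1)
  = 12 + 16 - 5
  = 23
Equation: 4x + 2y + 5z = 23

4x + 2y + 5z = 23


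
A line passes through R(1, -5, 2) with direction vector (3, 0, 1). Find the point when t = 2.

P(t) = R + t·d
  = (1 + 3·2, -5 + 0·2, 2 + 1·2)
  = (1 + 6, -5 + 0, 2 + 2)
  = (7, -5, 4)

(7, -5, 4)


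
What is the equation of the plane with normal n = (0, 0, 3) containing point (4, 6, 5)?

The plane through P with normal n = (a, b, c) satisfies n·(r - P) = 0,
i.e. ax + by + cz = a·x₀ + b·y₀ + c·z₀.
d = 0·4 + 0·6 + 3·5
  = 0 + 0 + 15
  = 15
Equation: 3z = 15

3z = 15


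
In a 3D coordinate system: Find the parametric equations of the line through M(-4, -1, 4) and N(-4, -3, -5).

Direction vector d = N - M = (-4 + 4, -3 + 1, -5 - 4) = (0, -2, -9)
Parametric form r = M + t·d:
x = -4, y = -1 - 2t, z = 4 - 9t

x = -4, y = -1 - 2t, z = 4 - 9t


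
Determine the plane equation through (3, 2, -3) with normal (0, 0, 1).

The plane through P with normal n = (a, b, c) satisfies n·(r - P) = 0,
i.e. ax + by + cz = a·x₀ + b·y₀ + c·z₀.
d = 0·3 + 0·2 + 1·(-3)
  = 0 + 0 - 3
  = -3
Equation: z = -3

z = -3


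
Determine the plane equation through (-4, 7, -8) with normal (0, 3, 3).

The plane through P with normal n = (a, b, c) satisfies n·(r - P) = 0,
i.e. ax + by + cz = a·x₀ + b·y₀ + c·z₀.
d = 0·(-4) + 3·7 + 3·(-8)
  = 0 + 21 - 24
  = -3
Equation: 3y + 3z = -3

3y + 3z = -3


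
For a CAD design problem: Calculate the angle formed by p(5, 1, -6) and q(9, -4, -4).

p·q = 5·9 + 1·(-4) + (-6)·(-4) = 45 - 4 + 24 = 65
|p| = √(5² + 1² + (-6)²) = √62 ≈ 7.874
|q| = √(9² + (-4)² + (-4)²) = √113 ≈ 10.63
cos θ = (p·q)/(|p||q|) = 65/(7.874·10.63) ≈ 0.7766
θ = arccos(0.7766) ≈ 39.05°

39.05°


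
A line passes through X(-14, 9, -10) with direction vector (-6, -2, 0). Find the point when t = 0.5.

P(t) = X + t·d
  = (-14 + (-6)·0.5, 9 + (-2)·0.5, -10 + 0·0.5)
  = (-14 - 3, 9 - 1, -10 + 0)
  = (-17, 8, -10)

(-17, 8, -10)


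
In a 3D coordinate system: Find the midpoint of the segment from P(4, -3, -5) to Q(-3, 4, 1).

M = ((x₁+x₂)/2, (y₁+y₂)/2, (z₁+z₂)/2)
  = ((4 - 3)/2, (-3 + 4)/2, (-5 + 1)/2)
  = (1/2, 1/2, -4/2)
  = (0.5, 0.5, -2)

(0.5, 0.5, -2)


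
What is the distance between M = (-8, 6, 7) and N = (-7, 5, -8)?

d = √[(x₂-x₁)² + (y₂-y₁)² + (z₂-z₁)²]
  = √[1² + (-1)² + (-15)²]
  = √[1 + 1 + 225]
  = √227
  ≈ 15.07

15.07


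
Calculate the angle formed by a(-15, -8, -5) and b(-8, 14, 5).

a·b = (-15)·(-8) + (-8)·14 + (-5)·5 = 120 - 112 - 25 = -17
|a| = √((-15)² + (-8)² + (-5)²) = √314 ≈ 17.72
|b| = √((-8)² + 14² + 5²) = √285 ≈ 16.88
cos θ = (a·b)/(|a||b|) = -17/(17.72·16.88) ≈ -0.05683
θ = arccos(-0.05683) ≈ 93.26°

93.26°


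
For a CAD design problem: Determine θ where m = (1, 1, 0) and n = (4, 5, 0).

m·n = 1·4 + 1·5 + 0·0 = 4 + 5 + 0 = 9
|m| = √(1² + 1² + 0²) = √2 ≈ 1.414
|n| = √(4² + 5² + 0²) = √41 ≈ 6.403
cos θ = (m·n)/(|m||n|) = 9/(1.414·6.403) ≈ 0.9939
θ = arccos(0.9939) ≈ 6.34°

6.34°


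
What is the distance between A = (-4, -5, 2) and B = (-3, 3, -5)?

d = √[(x₂-x₁)² + (y₂-y₁)² + (z₂-z₁)²]
  = √[1² + 8² + (-7)²]
  = √[1 + 64 + 49]
  = √114
  ≈ 10.68

10.68


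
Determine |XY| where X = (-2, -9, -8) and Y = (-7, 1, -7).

d = √[(x₂-x₁)² + (y₂-y₁)² + (z₂-z₁)²]
  = √[(-5)² + 10² + 1²]
  = √[25 + 100 + 1]
  = √126
  ≈ 11.22

11.22


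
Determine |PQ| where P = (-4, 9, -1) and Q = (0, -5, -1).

d = √[(x₂-x₁)² + (y₂-y₁)² + (z₂-z₁)²]
  = √[4² + (-14)² + 0²]
  = √[16 + 196 + 0]
  = √212
  ≈ 14.56

14.56


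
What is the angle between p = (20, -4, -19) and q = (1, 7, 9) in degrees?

p·q = 20·1 + (-4)·7 + (-19)·9 = 20 - 28 - 171 = -179
|p| = √(20² + (-4)² + (-19)²) = √777 ≈ 27.87
|q| = √(1² + 7² + 9²) = √131 ≈ 11.45
cos θ = (p·q)/(|p||q|) = -179/(27.87·11.45) ≈ -0.5611
θ = arccos(-0.5611) ≈ 124.1°

124.1°


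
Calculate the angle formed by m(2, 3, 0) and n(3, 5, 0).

m·n = 2·3 + 3·5 + 0·0 = 6 + 15 + 0 = 21
|m| = √(2² + 3² + 0²) = √13 ≈ 3.606
|n| = √(3² + 5² + 0²) = √34 ≈ 5.831
cos θ = (m·n)/(|m||n|) = 21/(3.606·5.831) ≈ 0.9989
θ = arccos(0.9989) ≈ 2.726°

2.726°


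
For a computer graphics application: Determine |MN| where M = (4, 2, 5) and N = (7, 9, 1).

d = √[(x₂-x₁)² + (y₂-y₁)² + (z₂-z₁)²]
  = √[3² + 7² + (-4)²]
  = √[9 + 49 + 16]
  = √74
  ≈ 8.602

8.602


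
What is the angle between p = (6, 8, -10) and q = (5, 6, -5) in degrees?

p·q = 6·5 + 8·6 + (-10)·(-5) = 30 + 48 + 50 = 128
|p| = √(6² + 8² + (-10)²) = √200 ≈ 14.14
|q| = √(5² + 6² + (-5)²) = √86 ≈ 9.274
cos θ = (p·q)/(|p||q|) = 128/(14.14·9.274) ≈ 0.976
θ = arccos(0.976) ≈ 12.58°

12.58°


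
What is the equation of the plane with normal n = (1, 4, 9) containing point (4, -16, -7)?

The plane through P with normal n = (a, b, c) satisfies n·(r - P) = 0,
i.e. ax + by + cz = a·x₀ + b·y₀ + c·z₀.
d = 1·4 + 4·(-16) + 9·(-7)
  = 4 - 64 - 63
  = -123
Equation: x + 4y + 9z = -123

x + 4y + 9z = -123


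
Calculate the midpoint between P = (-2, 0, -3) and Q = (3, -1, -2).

M = ((x₁+x₂)/2, (y₁+y₂)/2, (z₁+z₂)/2)
  = ((-2 + 3)/2, (0 - 1)/2, (-3 - 2)/2)
  = (1/2, -1/2, -5/2)
  = (0.5, -0.5, -2.5)

(0.5, -0.5, -2.5)


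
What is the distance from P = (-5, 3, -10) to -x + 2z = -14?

distance = |a·x₀ + b·y₀ + c·z₀ - d| / √(a² + b² + c²)
  = |(-1)·(-5) + 0·3 + 2·(-10) - (-14)| / √((-1)² + 0² + 2²)
  = |5 + 0 - 20 + 14| / √(1 + 0 + 4)
  = |-1| / √5
  = 1 / 2.236
  ≈ 0.4472

0.4472


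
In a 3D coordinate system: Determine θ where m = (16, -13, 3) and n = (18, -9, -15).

m·n = 16·18 + (-13)·(-9) + 3·(-15) = 288 + 117 - 45 = 360
|m| = √(16² + (-13)² + 3²) = √434 ≈ 20.83
|n| = √(18² + (-9)² + (-15)²) = √630 ≈ 25.1
cos θ = (m·n)/(|m||n|) = 360/(20.83·25.1) ≈ 0.6885
θ = arccos(0.6885) ≈ 46.49°

46.49°


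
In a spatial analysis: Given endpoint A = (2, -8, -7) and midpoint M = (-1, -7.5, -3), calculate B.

B = 2M - A
  = (2·(-1) - 2, 2·(-7.5) - (-8), 2·(-3) - (-7))
  = (-2 - 2, -15 + 8, -6 + 7)
  = (-4, -7, 1)

(-4, -7, 1)


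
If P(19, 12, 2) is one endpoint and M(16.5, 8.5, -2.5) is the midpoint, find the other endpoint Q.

Q = 2M - P
  = (2·16.5 - 19, 2·8.5 - 12, 2·(-2.5) - 2)
  = (33 - 19, 17 - 12, -5 - 2)
  = (14, 5, -7)

(14, 5, -7)


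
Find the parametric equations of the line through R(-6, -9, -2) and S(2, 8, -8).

Direction vector d = S - R = (2 + 6, 8 + 9, -8 + 2) = (8, 17, -6)
Parametric form r = R + t·d:
x = -6 + 8t, y = -9 + 17t, z = -2 - 6t

x = -6 + 8t, y = -9 + 17t, z = -2 - 6t


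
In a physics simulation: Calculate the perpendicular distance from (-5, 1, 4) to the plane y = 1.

distance = |a·x₀ + b·y₀ + c·z₀ - d| / √(a² + b² + c²)
  = |0·(-5) + 1·1 + 0·4 - 1| / √(0² + 1² + 0²)
  = |0 + 1 + 0 - 1| / √(0 + 1 + 0)
  = |0| / √1
  = 0 / 1
  ≈ 0

0


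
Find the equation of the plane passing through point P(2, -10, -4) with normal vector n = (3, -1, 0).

The plane through P with normal n = (a, b, c) satisfies n·(r - P) = 0,
i.e. ax + by + cz = a·x₀ + b·y₀ + c·z₀.
d = 3·2 + (-1)·(-10) + 0·(-4)
  = 6 + 10 + 0
  = 16
Equation: 3x - y = 16

3x - y = 16


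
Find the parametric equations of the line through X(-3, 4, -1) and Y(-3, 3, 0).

Direction vector d = Y - X = (-3 + 3, 3 - 4, 0 + 1) = (0, -1, 1)
Parametric form r = X + t·d:
x = -3, y = 4 - t, z = -1 + t

x = -3, y = 4 - t, z = -1 + t


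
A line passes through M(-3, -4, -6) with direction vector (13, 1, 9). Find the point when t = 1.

P(t) = M + t·d
  = (-3 + 13·1, -4 + 1·1, -6 + 9·1)
  = (-3 + 13, -4 + 1, -6 + 9)
  = (10, -3, 3)

(10, -3, 3)


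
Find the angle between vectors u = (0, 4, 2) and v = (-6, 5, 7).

u·v = 0·(-6) + 4·5 + 2·7 = 0 + 20 + 14 = 34
|u| = √(0² + 4² + 2²) = √20 ≈ 4.472
|v| = √((-6)² + 5² + 7²) = √110 ≈ 10.49
cos θ = (u·v)/(|u||v|) = 34/(4.472·10.49) ≈ 0.7249
θ = arccos(0.7249) ≈ 43.54°

43.54°


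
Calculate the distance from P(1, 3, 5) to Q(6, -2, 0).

d = √[(x₂-x₁)² + (y₂-y₁)² + (z₂-z₁)²]
  = √[5² + (-5)² + (-5)²]
  = √[25 + 25 + 25]
  = √75
  ≈ 8.66

8.66


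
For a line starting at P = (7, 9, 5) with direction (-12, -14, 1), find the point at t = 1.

P(t) = P + t·d
  = (7 + (-12)·1, 9 + (-14)·1, 5 + 1·1)
  = (7 - 12, 9 - 14, 5 + 1)
  = (-5, -5, 6)

(-5, -5, 6)


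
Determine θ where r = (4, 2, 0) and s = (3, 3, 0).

r·s = 4·3 + 2·3 + 0·0 = 12 + 6 + 0 = 18
|r| = √(4² + 2² + 0²) = √20 ≈ 4.472
|s| = √(3² + 3² + 0²) = √18 ≈ 4.243
cos θ = (r·s)/(|r||s|) = 18/(4.472·4.243) ≈ 0.9487
θ = arccos(0.9487) ≈ 18.43°

18.43°


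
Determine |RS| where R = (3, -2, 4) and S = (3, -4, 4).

d = √[(x₂-x₁)² + (y₂-y₁)² + (z₂-z₁)²]
  = √[0² + (-2)² + 0²]
  = √[0 + 4 + 0]
  = √4
  ≈ 2

2


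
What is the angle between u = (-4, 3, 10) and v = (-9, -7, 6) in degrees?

u·v = (-4)·(-9) + 3·(-7) + 10·6 = 36 - 21 + 60 = 75
|u| = √((-4)² + 3² + 10²) = √125 ≈ 11.18
|v| = √((-9)² + (-7)² + 6²) = √166 ≈ 12.88
cos θ = (u·v)/(|u||v|) = 75/(11.18·12.88) ≈ 0.5207
θ = arccos(0.5207) ≈ 58.62°

58.62°


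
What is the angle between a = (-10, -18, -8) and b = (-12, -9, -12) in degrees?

a·b = (-10)·(-12) + (-18)·(-9) + (-8)·(-12) = 120 + 162 + 96 = 378
|a| = √((-10)² + (-18)² + (-8)²) = √488 ≈ 22.09
|b| = √((-12)² + (-9)² + (-12)²) = √369 ≈ 19.21
cos θ = (a·b)/(|a||b|) = 378/(22.09·19.21) ≈ 0.8908
θ = arccos(0.8908) ≈ 27.03°

27.03°


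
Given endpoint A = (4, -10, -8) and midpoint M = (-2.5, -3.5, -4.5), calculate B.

B = 2M - A
  = (2·(-2.5) - 4, 2·(-3.5) - (-10), 2·(-4.5) - (-8))
  = (-5 - 4, -7 + 10, -9 + 8)
  = (-9, 3, -1)

(-9, 3, -1)


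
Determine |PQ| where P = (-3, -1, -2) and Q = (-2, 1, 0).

d = √[(x₂-x₁)² + (y₂-y₁)² + (z₂-z₁)²]
  = √[1² + 2² + 2²]
  = √[1 + 4 + 4]
  = √9
  ≈ 3

3


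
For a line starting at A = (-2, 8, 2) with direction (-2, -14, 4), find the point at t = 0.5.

P(t) = A + t·d
  = (-2 + (-2)·0.5, 8 + (-14)·0.5, 2 + 4·0.5)
  = (-2 - 1, 8 - 7, 2 + 2)
  = (-3, 1, 4)

(-3, 1, 4)


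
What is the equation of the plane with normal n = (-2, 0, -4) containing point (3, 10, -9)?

The plane through P with normal n = (a, b, c) satisfies n·(r - P) = 0,
i.e. ax + by + cz = a·x₀ + b·y₀ + c·z₀.
d = (-2)·3 + 0·10 + (-4)·(-9)
  = -6 + 0 + 36
  = 30
Equation: -2x - 4z = 30

-2x - 4z = 30


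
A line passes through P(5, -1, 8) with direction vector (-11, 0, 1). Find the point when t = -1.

P(t) = P + t·d
  = (5 + (-11)·(-1), -1 + 0·(-1), 8 + 1·(-1))
  = (5 + 11, -1 + 0, 8 - 1)
  = (16, -1, 7)

(16, -1, 7)


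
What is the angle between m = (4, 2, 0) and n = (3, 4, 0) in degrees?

m·n = 4·3 + 2·4 + 0·0 = 12 + 8 + 0 = 20
|m| = √(4² + 2² + 0²) = √20 ≈ 4.472
|n| = √(3² + 4² + 0²) = √25 ≈ 5
cos θ = (m·n)/(|m||n|) = 20/(4.472·5) ≈ 0.8944
θ = arccos(0.8944) ≈ 26.57°

26.57°


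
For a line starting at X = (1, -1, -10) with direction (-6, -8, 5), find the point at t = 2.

P(t) = X + t·d
  = (1 + (-6)·2, -1 + (-8)·2, -10 + 5·2)
  = (1 - 12, -1 - 16, -10 + 10)
  = (-11, -17, 0)

(-11, -17, 0)


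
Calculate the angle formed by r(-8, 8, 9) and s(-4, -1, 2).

r·s = (-8)·(-4) + 8·(-1) + 9·2 = 32 - 8 + 18 = 42
|r| = √((-8)² + 8² + 9²) = √209 ≈ 14.46
|s| = √((-4)² + (-1)² + 2²) = √21 ≈ 4.583
cos θ = (r·s)/(|r||s|) = 42/(14.46·4.583) ≈ 0.634
θ = arccos(0.634) ≈ 50.66°

50.66°


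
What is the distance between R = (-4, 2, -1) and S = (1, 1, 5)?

d = √[(x₂-x₁)² + (y₂-y₁)² + (z₂-z₁)²]
  = √[5² + (-1)² + 6²]
  = √[25 + 1 + 36]
  = √62
  ≈ 7.874

7.874


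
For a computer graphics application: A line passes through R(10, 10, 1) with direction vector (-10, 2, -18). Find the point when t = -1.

P(t) = R + t·d
  = (10 + (-10)·(-1), 10 + 2·(-1), 1 + (-18)·(-1))
  = (10 + 10, 10 - 2, 1 + 18)
  = (20, 8, 19)

(20, 8, 19)


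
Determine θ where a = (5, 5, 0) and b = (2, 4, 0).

a·b = 5·2 + 5·4 + 0·0 = 10 + 20 + 0 = 30
|a| = √(5² + 5² + 0²) = √50 ≈ 7.071
|b| = √(2² + 4² + 0²) = √20 ≈ 4.472
cos θ = (a·b)/(|a||b|) = 30/(7.071·4.472) ≈ 0.9487
θ = arccos(0.9487) ≈ 18.43°

18.43°


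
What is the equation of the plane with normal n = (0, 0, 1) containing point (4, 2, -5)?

The plane through P with normal n = (a, b, c) satisfies n·(r - P) = 0,
i.e. ax + by + cz = a·x₀ + b·y₀ + c·z₀.
d = 0·4 + 0·2 + 1·(-5)
  = 0 + 0 - 5
  = -5
Equation: z = -5

z = -5


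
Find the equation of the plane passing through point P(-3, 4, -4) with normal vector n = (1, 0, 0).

The plane through P with normal n = (a, b, c) satisfies n·(r - P) = 0,
i.e. ax + by + cz = a·x₀ + b·y₀ + c·z₀.
d = 1·(-3) + 0·4 + 0·(-4)
  = -3 + 0 + 0
  = -3
Equation: x = -3

x = -3


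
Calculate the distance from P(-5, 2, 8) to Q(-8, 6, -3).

d = √[(x₂-x₁)² + (y₂-y₁)² + (z₂-z₁)²]
  = √[(-3)² + 4² + (-11)²]
  = √[9 + 16 + 121]
  = √146
  ≈ 12.08

12.08


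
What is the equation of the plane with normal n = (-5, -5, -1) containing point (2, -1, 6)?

The plane through P with normal n = (a, b, c) satisfies n·(r - P) = 0,
i.e. ax + by + cz = a·x₀ + b·y₀ + c·z₀.
d = (-5)·2 + (-5)·(-1) + (-1)·6
  = -10 + 5 - 6
  = -11
Equation: -5x - 5y - z = -11

-5x - 5y - z = -11


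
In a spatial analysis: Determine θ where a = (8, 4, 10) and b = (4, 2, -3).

a·b = 8·4 + 4·2 + 10·(-3) = 32 + 8 - 30 = 10
|a| = √(8² + 4² + 10²) = √180 ≈ 13.42
|b| = √(4² + 2² + (-3)²) = √29 ≈ 5.385
cos θ = (a·b)/(|a||b|) = 10/(13.42·5.385) ≈ 0.1384
θ = arccos(0.1384) ≈ 82.04°

82.04°


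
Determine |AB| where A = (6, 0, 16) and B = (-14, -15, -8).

d = √[(x₂-x₁)² + (y₂-y₁)² + (z₂-z₁)²]
  = √[(-20)² + (-15)² + (-24)²]
  = √[400 + 225 + 576]
  = √1201
  ≈ 34.66

34.66


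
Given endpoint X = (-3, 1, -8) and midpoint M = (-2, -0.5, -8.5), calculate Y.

Y = 2M - X
  = (2·(-2) - (-3), 2·(-0.5) - 1, 2·(-8.5) - (-8))
  = (-4 + 3, -1 - 1, -17 + 8)
  = (-1, -2, -9)

(-1, -2, -9)


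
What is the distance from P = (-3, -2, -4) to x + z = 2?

distance = |a·x₀ + b·y₀ + c·z₀ - d| / √(a² + b² + c²)
  = |1·(-3) + 0·(-2) + 1·(-4) - 2| / √(1² + 0² + 1²)
  = |-3 + 0 - 4 - 2| / √(1 + 0 + 1)
  = |-9| / √2
  = 9 / 1.414
  ≈ 6.364

6.364


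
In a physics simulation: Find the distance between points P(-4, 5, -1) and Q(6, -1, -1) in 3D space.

d = √[(x₂-x₁)² + (y₂-y₁)² + (z₂-z₁)²]
  = √[10² + (-6)² + 0²]
  = √[100 + 36 + 0]
  = √136
  ≈ 11.66

11.66


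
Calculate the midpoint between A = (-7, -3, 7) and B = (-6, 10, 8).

M = ((x₁+x₂)/2, (y₁+y₂)/2, (z₁+z₂)/2)
  = ((-7 - 6)/2, (-3 + 10)/2, (7 + 8)/2)
  = (-13/2, 7/2, 15/2)
  = (-6.5, 3.5, 7.5)

(-6.5, 3.5, 7.5)


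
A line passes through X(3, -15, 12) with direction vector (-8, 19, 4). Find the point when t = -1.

P(t) = X + t·d
  = (3 + (-8)·(-1), -15 + 19·(-1), 12 + 4·(-1))
  = (3 + 8, -15 - 19, 12 - 4)
  = (11, -34, 8)

(11, -34, 8)


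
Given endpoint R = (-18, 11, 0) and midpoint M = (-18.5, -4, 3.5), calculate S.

S = 2M - R
  = (2·(-18.5) - (-18), 2·(-4) - 11, 2·3.5 - 0)
  = (-37 + 18, -8 - 11, 7 + 0)
  = (-19, -19, 7)

(-19, -19, 7)


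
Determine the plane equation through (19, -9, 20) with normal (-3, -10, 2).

The plane through P with normal n = (a, b, c) satisfies n·(r - P) = 0,
i.e. ax + by + cz = a·x₀ + b·y₀ + c·z₀.
d = (-3)·19 + (-10)·(-9) + 2·20
  = -57 + 90 + 40
  = 73
Equation: -3x - 10y + 2z = 73

-3x - 10y + 2z = 73


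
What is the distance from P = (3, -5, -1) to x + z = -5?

distance = |a·x₀ + b·y₀ + c·z₀ - d| / √(a² + b² + c²)
  = |1·3 + 0·(-5) + 1·(-1) - (-5)| / √(1² + 0² + 1²)
  = |3 + 0 - 1 + 5| / √(1 + 0 + 1)
  = |7| / √2
  = 7 / 1.414
  ≈ 4.95

4.95


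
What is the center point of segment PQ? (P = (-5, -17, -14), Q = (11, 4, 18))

M = ((x₁+x₂)/2, (y₁+y₂)/2, (z₁+z₂)/2)
  = ((-5 + 11)/2, (-17 + 4)/2, (-14 + 18)/2)
  = (6/2, -13/2, 4/2)
  = (3, -6.5, 2)

(3, -6.5, 2)


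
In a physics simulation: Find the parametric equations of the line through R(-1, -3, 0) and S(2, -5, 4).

Direction vector d = S - R = (2 + 1, -5 + 3, 4 + 0) = (3, -2, 4)
Parametric form r = R + t·d:
x = -1 + 3t, y = -3 - 2t, z = 0 + 4t

x = -1 + 3t, y = -3 - 2t, z = 0 + 4t


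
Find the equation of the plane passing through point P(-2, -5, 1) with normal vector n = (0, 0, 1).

The plane through P with normal n = (a, b, c) satisfies n·(r - P) = 0,
i.e. ax + by + cz = a·x₀ + b·y₀ + c·z₀.
d = 0·(-2) + 0·(-5) + 1·1
  = 0 + 0 + 1
  = 1
Equation: z = 1

z = 1


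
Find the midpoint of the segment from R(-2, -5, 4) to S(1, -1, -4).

M = ((x₁+x₂)/2, (y₁+y₂)/2, (z₁+z₂)/2)
  = ((-2 + 1)/2, (-5 - 1)/2, (4 - 4)/2)
  = (-1/2, -6/2, 0/2)
  = (-0.5, -3, 0)

(-0.5, -3, 0)


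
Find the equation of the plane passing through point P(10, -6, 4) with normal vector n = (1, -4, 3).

The plane through P with normal n = (a, b, c) satisfies n·(r - P) = 0,
i.e. ax + by + cz = a·x₀ + b·y₀ + c·z₀.
d = 1·10 + (-4)·(-6) + 3·4
  = 10 + 24 + 12
  = 46
Equation: x - 4y + 3z = 46

x - 4y + 3z = 46


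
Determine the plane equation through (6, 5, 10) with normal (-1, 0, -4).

The plane through P with normal n = (a, b, c) satisfies n·(r - P) = 0,
i.e. ax + by + cz = a·x₀ + b·y₀ + c·z₀.
d = (-1)·6 + 0·5 + (-4)·10
  = -6 + 0 - 40
  = -46
Equation: -x - 4z = -46

-x - 4z = -46


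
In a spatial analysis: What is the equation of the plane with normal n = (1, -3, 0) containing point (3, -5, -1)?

The plane through P with normal n = (a, b, c) satisfies n·(r - P) = 0,
i.e. ax + by + cz = a·x₀ + b·y₀ + c·z₀.
d = 1·3 + (-3)·(-5) + 0·(-1)
  = 3 + 15 + 0
  = 18
Equation: x - 3y = 18

x - 3y = 18


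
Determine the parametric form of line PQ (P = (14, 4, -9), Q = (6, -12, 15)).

Direction vector d = Q - P = (6 - 14, -12 - 4, 15 + 9) = (-8, -16, 24)
Parametric form r = P + t·d:
x = 14 - 8t, y = 4 - 16t, z = -9 + 24t

x = 14 - 8t, y = 4 - 16t, z = -9 + 24t


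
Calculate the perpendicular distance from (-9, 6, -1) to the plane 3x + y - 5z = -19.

distance = |a·x₀ + b·y₀ + c·z₀ - d| / √(a² + b² + c²)
  = |3·(-9) + 1·6 + (-5)·(-1) - (-19)| / √(3² + 1² + (-5)²)
  = |-27 + 6 + 5 + 19| / √(9 + 1 + 25)
  = |3| / √35
  = 3 / 5.916
  ≈ 0.5071

0.5071


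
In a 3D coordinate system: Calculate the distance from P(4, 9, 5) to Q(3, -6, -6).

d = √[(x₂-x₁)² + (y₂-y₁)² + (z₂-z₁)²]
  = √[(-1)² + (-15)² + (-11)²]
  = √[1 + 225 + 121]
  = √347
  ≈ 18.63

18.63


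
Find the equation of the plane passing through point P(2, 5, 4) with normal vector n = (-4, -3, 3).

The plane through P with normal n = (a, b, c) satisfies n·(r - P) = 0,
i.e. ax + by + cz = a·x₀ + b·y₀ + c·z₀.
d = (-4)·2 + (-3)·5 + 3·4
  = -8 - 15 + 12
  = -11
Equation: -4x - 3y + 3z = -11

-4x - 3y + 3z = -11


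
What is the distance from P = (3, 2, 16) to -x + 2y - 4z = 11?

distance = |a·x₀ + b·y₀ + c·z₀ - d| / √(a² + b² + c²)
  = |(-1)·3 + 2·2 + (-4)·16 - 11| / √((-1)² + 2² + (-4)²)
  = |-3 + 4 - 64 - 11| / √(1 + 4 + 16)
  = |-74| / √21
  = 74 / 4.583
  ≈ 16.15

16.15


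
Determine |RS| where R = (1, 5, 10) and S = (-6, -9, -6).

d = √[(x₂-x₁)² + (y₂-y₁)² + (z₂-z₁)²]
  = √[(-7)² + (-14)² + (-16)²]
  = √[49 + 196 + 256]
  = √501
  ≈ 22.38

22.38


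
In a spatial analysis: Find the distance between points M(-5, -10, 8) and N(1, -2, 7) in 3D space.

d = √[(x₂-x₁)² + (y₂-y₁)² + (z₂-z₁)²]
  = √[6² + 8² + (-1)²]
  = √[36 + 64 + 1]
  = √101
  ≈ 10.05

10.05


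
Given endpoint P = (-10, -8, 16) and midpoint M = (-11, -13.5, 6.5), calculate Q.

Q = 2M - P
  = (2·(-11) - (-10), 2·(-13.5) - (-8), 2·6.5 - 16)
  = (-22 + 10, -27 + 8, 13 - 16)
  = (-12, -19, -3)

(-12, -19, -3)


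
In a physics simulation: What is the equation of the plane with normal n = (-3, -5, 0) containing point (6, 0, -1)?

The plane through P with normal n = (a, b, c) satisfies n·(r - P) = 0,
i.e. ax + by + cz = a·x₀ + b·y₀ + c·z₀.
d = (-3)·6 + (-5)·0 + 0·(-1)
  = -18 + 0 + 0
  = -18
Equation: -3x - 5y = -18

-3x - 5y = -18


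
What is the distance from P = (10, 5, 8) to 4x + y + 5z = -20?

distance = |a·x₀ + b·y₀ + c·z₀ - d| / √(a² + b² + c²)
  = |4·10 + 1·5 + 5·8 - (-20)| / √(4² + 1² + 5²)
  = |40 + 5 + 40 + 20| / √(16 + 1 + 25)
  = |105| / √42
  = 105 / 6.481
  ≈ 16.2

16.2


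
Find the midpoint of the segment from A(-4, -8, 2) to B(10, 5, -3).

M = ((x₁+x₂)/2, (y₁+y₂)/2, (z₁+z₂)/2)
  = ((-4 + 10)/2, (-8 + 5)/2, (2 - 3)/2)
  = (6/2, -3/2, -1/2)
  = (3, -1.5, -0.5)

(3, -1.5, -0.5)


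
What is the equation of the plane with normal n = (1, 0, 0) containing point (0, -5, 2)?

The plane through P with normal n = (a, b, c) satisfies n·(r - P) = 0,
i.e. ax + by + cz = a·x₀ + b·y₀ + c·z₀.
d = 1·0 + 0·(-5) + 0·2
  = 0 + 0 + 0
  = 0
Equation: x = 0

x = 0


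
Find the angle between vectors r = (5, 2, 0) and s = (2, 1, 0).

r·s = 5·2 + 2·1 + 0·0 = 10 + 2 + 0 = 12
|r| = √(5² + 2² + 0²) = √29 ≈ 5.385
|s| = √(2² + 1² + 0²) = √5 ≈ 2.236
cos θ = (r·s)/(|r||s|) = 12/(5.385·2.236) ≈ 0.9965
θ = arccos(0.9965) ≈ 4.764°

4.764°


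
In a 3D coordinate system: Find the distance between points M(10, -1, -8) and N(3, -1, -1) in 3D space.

d = √[(x₂-x₁)² + (y₂-y₁)² + (z₂-z₁)²]
  = √[(-7)² + 0² + 7²]
  = √[49 + 0 + 49]
  = √98
  ≈ 9.899

9.899


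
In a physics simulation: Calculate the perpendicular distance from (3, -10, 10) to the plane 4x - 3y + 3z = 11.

distance = |a·x₀ + b·y₀ + c·z₀ - d| / √(a² + b² + c²)
  = |4·3 + (-3)·(-10) + 3·10 - 11| / √(4² + (-3)² + 3²)
  = |12 + 30 + 30 - 11| / √(16 + 9 + 9)
  = |61| / √34
  = 61 / 5.831
  ≈ 10.46

10.46


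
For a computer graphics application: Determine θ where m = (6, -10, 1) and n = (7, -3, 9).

m·n = 6·7 + (-10)·(-3) + 1·9 = 42 + 30 + 9 = 81
|m| = √(6² + (-10)² + 1²) = √137 ≈ 11.7
|n| = √(7² + (-3)² + 9²) = √139 ≈ 11.79
cos θ = (m·n)/(|m||n|) = 81/(11.7·11.79) ≈ 0.587
θ = arccos(0.587) ≈ 54.06°

54.06°


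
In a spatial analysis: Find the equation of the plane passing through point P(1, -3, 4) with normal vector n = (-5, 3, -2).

The plane through P with normal n = (a, b, c) satisfies n·(r - P) = 0,
i.e. ax + by + cz = a·x₀ + b·y₀ + c·z₀.
d = (-5)·1 + 3·(-3) + (-2)·4
  = -5 - 9 - 8
  = -22
Equation: -5x + 3y - 2z = -22

-5x + 3y - 2z = -22
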